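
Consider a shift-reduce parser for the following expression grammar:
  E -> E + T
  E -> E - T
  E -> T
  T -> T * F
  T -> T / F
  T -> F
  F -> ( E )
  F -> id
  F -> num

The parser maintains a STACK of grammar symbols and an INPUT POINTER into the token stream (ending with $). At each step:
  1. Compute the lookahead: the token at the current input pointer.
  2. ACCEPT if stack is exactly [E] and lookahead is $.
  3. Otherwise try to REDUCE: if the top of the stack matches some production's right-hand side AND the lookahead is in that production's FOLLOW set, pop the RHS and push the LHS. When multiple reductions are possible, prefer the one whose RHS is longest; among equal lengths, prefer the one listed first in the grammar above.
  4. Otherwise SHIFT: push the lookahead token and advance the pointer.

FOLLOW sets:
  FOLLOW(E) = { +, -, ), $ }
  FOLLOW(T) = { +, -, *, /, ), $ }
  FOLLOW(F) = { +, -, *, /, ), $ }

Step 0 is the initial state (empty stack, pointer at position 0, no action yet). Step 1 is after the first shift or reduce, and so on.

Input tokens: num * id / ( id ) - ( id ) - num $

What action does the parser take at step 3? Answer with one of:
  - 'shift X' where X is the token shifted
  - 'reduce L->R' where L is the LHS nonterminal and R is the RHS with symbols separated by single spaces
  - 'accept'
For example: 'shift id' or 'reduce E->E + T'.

Answer: reduce T->F

Derivation:
Step 1: shift num. Stack=[num] ptr=1 lookahead=* remaining=[* id / ( id ) - ( id ) - num $]
Step 2: reduce F->num. Stack=[F] ptr=1 lookahead=* remaining=[* id / ( id ) - ( id ) - num $]
Step 3: reduce T->F. Stack=[T] ptr=1 lookahead=* remaining=[* id / ( id ) - ( id ) - num $]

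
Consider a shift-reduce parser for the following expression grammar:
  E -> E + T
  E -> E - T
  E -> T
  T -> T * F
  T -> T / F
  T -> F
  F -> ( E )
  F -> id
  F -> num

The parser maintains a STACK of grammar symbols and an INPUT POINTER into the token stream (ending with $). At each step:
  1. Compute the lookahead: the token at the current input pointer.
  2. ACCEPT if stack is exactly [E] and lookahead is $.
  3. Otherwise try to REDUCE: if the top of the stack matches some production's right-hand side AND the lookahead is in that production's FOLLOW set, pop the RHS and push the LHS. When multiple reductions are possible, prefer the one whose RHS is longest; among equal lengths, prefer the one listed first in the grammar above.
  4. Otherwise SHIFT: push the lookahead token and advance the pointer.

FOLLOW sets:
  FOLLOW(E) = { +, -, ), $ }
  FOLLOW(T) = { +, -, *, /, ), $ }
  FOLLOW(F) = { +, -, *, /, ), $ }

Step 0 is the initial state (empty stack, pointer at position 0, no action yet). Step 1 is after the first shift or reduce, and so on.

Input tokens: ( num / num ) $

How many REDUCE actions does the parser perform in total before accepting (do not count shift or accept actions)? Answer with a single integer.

Answer: 8

Derivation:
Step 1: shift (. Stack=[(] ptr=1 lookahead=num remaining=[num / num ) $]
Step 2: shift num. Stack=[( num] ptr=2 lookahead=/ remaining=[/ num ) $]
Step 3: reduce F->num. Stack=[( F] ptr=2 lookahead=/ remaining=[/ num ) $]
Step 4: reduce T->F. Stack=[( T] ptr=2 lookahead=/ remaining=[/ num ) $]
Step 5: shift /. Stack=[( T /] ptr=3 lookahead=num remaining=[num ) $]
Step 6: shift num. Stack=[( T / num] ptr=4 lookahead=) remaining=[) $]
Step 7: reduce F->num. Stack=[( T / F] ptr=4 lookahead=) remaining=[) $]
Step 8: reduce T->T / F. Stack=[( T] ptr=4 lookahead=) remaining=[) $]
Step 9: reduce E->T. Stack=[( E] ptr=4 lookahead=) remaining=[) $]
Step 10: shift ). Stack=[( E )] ptr=5 lookahead=$ remaining=[$]
Step 11: reduce F->( E ). Stack=[F] ptr=5 lookahead=$ remaining=[$]
Step 12: reduce T->F. Stack=[T] ptr=5 lookahead=$ remaining=[$]
Step 13: reduce E->T. Stack=[E] ptr=5 lookahead=$ remaining=[$]
Step 14: accept. Stack=[E] ptr=5 lookahead=$ remaining=[$]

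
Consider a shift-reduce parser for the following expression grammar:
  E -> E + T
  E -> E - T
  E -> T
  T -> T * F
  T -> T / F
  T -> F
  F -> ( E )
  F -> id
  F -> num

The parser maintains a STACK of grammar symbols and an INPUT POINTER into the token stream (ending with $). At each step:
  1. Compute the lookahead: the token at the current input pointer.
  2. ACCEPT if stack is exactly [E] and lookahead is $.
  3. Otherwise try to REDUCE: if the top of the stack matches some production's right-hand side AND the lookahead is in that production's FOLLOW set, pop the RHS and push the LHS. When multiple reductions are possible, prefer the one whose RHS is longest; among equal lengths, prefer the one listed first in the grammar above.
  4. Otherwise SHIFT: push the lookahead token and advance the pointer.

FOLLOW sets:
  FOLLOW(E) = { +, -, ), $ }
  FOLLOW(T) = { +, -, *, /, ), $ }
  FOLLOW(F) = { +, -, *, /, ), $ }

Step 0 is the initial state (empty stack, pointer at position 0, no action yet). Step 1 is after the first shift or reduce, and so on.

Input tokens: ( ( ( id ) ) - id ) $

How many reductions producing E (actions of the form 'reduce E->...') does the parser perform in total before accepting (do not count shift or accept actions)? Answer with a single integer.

Step 1: shift (. Stack=[(] ptr=1 lookahead=( remaining=[( ( id ) ) - id ) $]
Step 2: shift (. Stack=[( (] ptr=2 lookahead=( remaining=[( id ) ) - id ) $]
Step 3: shift (. Stack=[( ( (] ptr=3 lookahead=id remaining=[id ) ) - id ) $]
Step 4: shift id. Stack=[( ( ( id] ptr=4 lookahead=) remaining=[) ) - id ) $]
Step 5: reduce F->id. Stack=[( ( ( F] ptr=4 lookahead=) remaining=[) ) - id ) $]
Step 6: reduce T->F. Stack=[( ( ( T] ptr=4 lookahead=) remaining=[) ) - id ) $]
Step 7: reduce E->T. Stack=[( ( ( E] ptr=4 lookahead=) remaining=[) ) - id ) $]
Step 8: shift ). Stack=[( ( ( E )] ptr=5 lookahead=) remaining=[) - id ) $]
Step 9: reduce F->( E ). Stack=[( ( F] ptr=5 lookahead=) remaining=[) - id ) $]
Step 10: reduce T->F. Stack=[( ( T] ptr=5 lookahead=) remaining=[) - id ) $]
Step 11: reduce E->T. Stack=[( ( E] ptr=5 lookahead=) remaining=[) - id ) $]
Step 12: shift ). Stack=[( ( E )] ptr=6 lookahead=- remaining=[- id ) $]
Step 13: reduce F->( E ). Stack=[( F] ptr=6 lookahead=- remaining=[- id ) $]
Step 14: reduce T->F. Stack=[( T] ptr=6 lookahead=- remaining=[- id ) $]
Step 15: reduce E->T. Stack=[( E] ptr=6 lookahead=- remaining=[- id ) $]
Step 16: shift -. Stack=[( E -] ptr=7 lookahead=id remaining=[id ) $]
Step 17: shift id. Stack=[( E - id] ptr=8 lookahead=) remaining=[) $]
Step 18: reduce F->id. Stack=[( E - F] ptr=8 lookahead=) remaining=[) $]
Step 19: reduce T->F. Stack=[( E - T] ptr=8 lookahead=) remaining=[) $]
Step 20: reduce E->E - T. Stack=[( E] ptr=8 lookahead=) remaining=[) $]
Step 21: shift ). Stack=[( E )] ptr=9 lookahead=$ remaining=[$]
Step 22: reduce F->( E ). Stack=[F] ptr=9 lookahead=$ remaining=[$]
Step 23: reduce T->F. Stack=[T] ptr=9 lookahead=$ remaining=[$]
Step 24: reduce E->T. Stack=[E] ptr=9 lookahead=$ remaining=[$]
Step 25: accept. Stack=[E] ptr=9 lookahead=$ remaining=[$]

Answer: 5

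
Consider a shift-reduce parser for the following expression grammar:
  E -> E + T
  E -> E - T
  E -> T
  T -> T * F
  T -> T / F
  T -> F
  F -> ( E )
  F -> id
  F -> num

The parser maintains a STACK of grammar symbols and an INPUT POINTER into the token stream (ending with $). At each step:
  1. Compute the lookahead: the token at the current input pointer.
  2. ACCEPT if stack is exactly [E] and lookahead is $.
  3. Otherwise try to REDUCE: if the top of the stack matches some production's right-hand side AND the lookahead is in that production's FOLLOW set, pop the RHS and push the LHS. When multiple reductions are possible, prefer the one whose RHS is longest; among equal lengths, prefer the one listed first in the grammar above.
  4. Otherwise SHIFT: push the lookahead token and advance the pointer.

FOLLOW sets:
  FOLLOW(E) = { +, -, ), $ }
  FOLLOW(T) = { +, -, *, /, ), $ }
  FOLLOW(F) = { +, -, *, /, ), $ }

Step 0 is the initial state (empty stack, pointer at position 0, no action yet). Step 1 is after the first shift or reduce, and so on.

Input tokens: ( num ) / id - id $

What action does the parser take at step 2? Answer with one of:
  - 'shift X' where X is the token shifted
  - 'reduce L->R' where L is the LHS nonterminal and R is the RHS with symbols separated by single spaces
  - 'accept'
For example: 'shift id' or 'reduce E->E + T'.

Step 1: shift (. Stack=[(] ptr=1 lookahead=num remaining=[num ) / id - id $]
Step 2: shift num. Stack=[( num] ptr=2 lookahead=) remaining=[) / id - id $]

Answer: shift num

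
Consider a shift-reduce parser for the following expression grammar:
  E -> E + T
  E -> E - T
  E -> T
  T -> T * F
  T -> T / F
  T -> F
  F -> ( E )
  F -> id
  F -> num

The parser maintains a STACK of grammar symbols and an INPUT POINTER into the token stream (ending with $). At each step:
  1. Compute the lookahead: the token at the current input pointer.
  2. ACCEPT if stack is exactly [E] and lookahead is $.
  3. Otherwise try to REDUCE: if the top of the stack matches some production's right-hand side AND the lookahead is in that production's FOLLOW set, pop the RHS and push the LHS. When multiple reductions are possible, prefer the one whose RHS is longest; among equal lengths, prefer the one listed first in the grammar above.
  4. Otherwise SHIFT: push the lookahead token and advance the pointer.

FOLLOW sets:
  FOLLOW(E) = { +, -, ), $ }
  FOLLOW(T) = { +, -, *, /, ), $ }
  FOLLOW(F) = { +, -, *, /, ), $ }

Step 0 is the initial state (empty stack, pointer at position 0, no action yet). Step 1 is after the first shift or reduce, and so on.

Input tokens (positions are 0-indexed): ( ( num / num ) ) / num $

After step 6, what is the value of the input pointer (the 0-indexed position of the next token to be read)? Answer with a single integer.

Answer: 4

Derivation:
Step 1: shift (. Stack=[(] ptr=1 lookahead=( remaining=[( num / num ) ) / num $]
Step 2: shift (. Stack=[( (] ptr=2 lookahead=num remaining=[num / num ) ) / num $]
Step 3: shift num. Stack=[( ( num] ptr=3 lookahead=/ remaining=[/ num ) ) / num $]
Step 4: reduce F->num. Stack=[( ( F] ptr=3 lookahead=/ remaining=[/ num ) ) / num $]
Step 5: reduce T->F. Stack=[( ( T] ptr=3 lookahead=/ remaining=[/ num ) ) / num $]
Step 6: shift /. Stack=[( ( T /] ptr=4 lookahead=num remaining=[num ) ) / num $]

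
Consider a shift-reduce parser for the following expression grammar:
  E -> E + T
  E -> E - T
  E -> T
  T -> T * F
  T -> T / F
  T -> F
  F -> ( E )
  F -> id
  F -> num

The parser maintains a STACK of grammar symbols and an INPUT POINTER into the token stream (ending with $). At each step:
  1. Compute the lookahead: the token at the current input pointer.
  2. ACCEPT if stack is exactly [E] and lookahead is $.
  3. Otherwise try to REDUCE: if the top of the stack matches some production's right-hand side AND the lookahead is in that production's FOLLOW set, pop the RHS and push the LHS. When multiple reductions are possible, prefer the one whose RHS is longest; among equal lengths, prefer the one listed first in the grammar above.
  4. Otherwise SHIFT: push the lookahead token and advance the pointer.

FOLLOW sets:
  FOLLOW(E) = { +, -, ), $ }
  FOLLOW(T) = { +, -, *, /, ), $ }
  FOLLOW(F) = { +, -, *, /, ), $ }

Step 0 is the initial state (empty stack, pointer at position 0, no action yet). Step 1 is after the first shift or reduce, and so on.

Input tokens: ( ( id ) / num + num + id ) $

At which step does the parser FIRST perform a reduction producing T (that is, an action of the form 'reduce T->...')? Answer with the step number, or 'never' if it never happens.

Step 1: shift (. Stack=[(] ptr=1 lookahead=( remaining=[( id ) / num + num + id ) $]
Step 2: shift (. Stack=[( (] ptr=2 lookahead=id remaining=[id ) / num + num + id ) $]
Step 3: shift id. Stack=[( ( id] ptr=3 lookahead=) remaining=[) / num + num + id ) $]
Step 4: reduce F->id. Stack=[( ( F] ptr=3 lookahead=) remaining=[) / num + num + id ) $]
Step 5: reduce T->F. Stack=[( ( T] ptr=3 lookahead=) remaining=[) / num + num + id ) $]

Answer: 5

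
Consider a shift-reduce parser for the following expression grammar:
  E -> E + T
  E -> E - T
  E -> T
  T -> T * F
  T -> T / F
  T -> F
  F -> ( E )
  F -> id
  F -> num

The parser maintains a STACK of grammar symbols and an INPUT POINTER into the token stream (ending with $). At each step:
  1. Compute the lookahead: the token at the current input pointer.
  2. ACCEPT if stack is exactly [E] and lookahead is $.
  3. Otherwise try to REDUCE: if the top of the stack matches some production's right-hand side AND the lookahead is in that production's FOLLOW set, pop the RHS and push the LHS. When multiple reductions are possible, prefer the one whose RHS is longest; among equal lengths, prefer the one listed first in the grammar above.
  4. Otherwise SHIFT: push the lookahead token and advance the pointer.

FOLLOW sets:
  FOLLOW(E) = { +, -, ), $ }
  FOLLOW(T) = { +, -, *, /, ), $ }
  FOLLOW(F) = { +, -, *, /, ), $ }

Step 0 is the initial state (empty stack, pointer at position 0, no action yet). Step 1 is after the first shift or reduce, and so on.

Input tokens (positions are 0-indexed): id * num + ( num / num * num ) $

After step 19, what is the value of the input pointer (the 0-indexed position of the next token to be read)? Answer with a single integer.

Step 1: shift id. Stack=[id] ptr=1 lookahead=* remaining=[* num + ( num / num * num ) $]
Step 2: reduce F->id. Stack=[F] ptr=1 lookahead=* remaining=[* num + ( num / num * num ) $]
Step 3: reduce T->F. Stack=[T] ptr=1 lookahead=* remaining=[* num + ( num / num * num ) $]
Step 4: shift *. Stack=[T *] ptr=2 lookahead=num remaining=[num + ( num / num * num ) $]
Step 5: shift num. Stack=[T * num] ptr=3 lookahead=+ remaining=[+ ( num / num * num ) $]
Step 6: reduce F->num. Stack=[T * F] ptr=3 lookahead=+ remaining=[+ ( num / num * num ) $]
Step 7: reduce T->T * F. Stack=[T] ptr=3 lookahead=+ remaining=[+ ( num / num * num ) $]
Step 8: reduce E->T. Stack=[E] ptr=3 lookahead=+ remaining=[+ ( num / num * num ) $]
Step 9: shift +. Stack=[E +] ptr=4 lookahead=( remaining=[( num / num * num ) $]
Step 10: shift (. Stack=[E + (] ptr=5 lookahead=num remaining=[num / num * num ) $]
Step 11: shift num. Stack=[E + ( num] ptr=6 lookahead=/ remaining=[/ num * num ) $]
Step 12: reduce F->num. Stack=[E + ( F] ptr=6 lookahead=/ remaining=[/ num * num ) $]
Step 13: reduce T->F. Stack=[E + ( T] ptr=6 lookahead=/ remaining=[/ num * num ) $]
Step 14: shift /. Stack=[E + ( T /] ptr=7 lookahead=num remaining=[num * num ) $]
Step 15: shift num. Stack=[E + ( T / num] ptr=8 lookahead=* remaining=[* num ) $]
Step 16: reduce F->num. Stack=[E + ( T / F] ptr=8 lookahead=* remaining=[* num ) $]
Step 17: reduce T->T / F. Stack=[E + ( T] ptr=8 lookahead=* remaining=[* num ) $]
Step 18: shift *. Stack=[E + ( T *] ptr=9 lookahead=num remaining=[num ) $]
Step 19: shift num. Stack=[E + ( T * num] ptr=10 lookahead=) remaining=[) $]

Answer: 10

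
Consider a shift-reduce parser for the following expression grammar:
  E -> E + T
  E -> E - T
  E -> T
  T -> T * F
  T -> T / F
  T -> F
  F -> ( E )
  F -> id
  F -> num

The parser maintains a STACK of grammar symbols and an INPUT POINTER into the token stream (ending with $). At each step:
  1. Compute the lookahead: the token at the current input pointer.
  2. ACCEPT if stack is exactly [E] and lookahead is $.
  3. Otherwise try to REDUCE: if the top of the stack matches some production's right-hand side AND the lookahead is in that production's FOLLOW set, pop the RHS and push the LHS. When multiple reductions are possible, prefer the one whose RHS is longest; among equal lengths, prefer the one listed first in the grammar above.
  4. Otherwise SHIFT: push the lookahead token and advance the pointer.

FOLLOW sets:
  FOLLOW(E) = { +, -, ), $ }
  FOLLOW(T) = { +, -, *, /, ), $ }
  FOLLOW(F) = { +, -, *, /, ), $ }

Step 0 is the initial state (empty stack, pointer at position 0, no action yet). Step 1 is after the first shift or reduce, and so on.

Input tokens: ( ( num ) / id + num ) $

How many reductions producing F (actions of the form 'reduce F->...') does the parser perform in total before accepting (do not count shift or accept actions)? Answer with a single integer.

Step 1: shift (. Stack=[(] ptr=1 lookahead=( remaining=[( num ) / id + num ) $]
Step 2: shift (. Stack=[( (] ptr=2 lookahead=num remaining=[num ) / id + num ) $]
Step 3: shift num. Stack=[( ( num] ptr=3 lookahead=) remaining=[) / id + num ) $]
Step 4: reduce F->num. Stack=[( ( F] ptr=3 lookahead=) remaining=[) / id + num ) $]
Step 5: reduce T->F. Stack=[( ( T] ptr=3 lookahead=) remaining=[) / id + num ) $]
Step 6: reduce E->T. Stack=[( ( E] ptr=3 lookahead=) remaining=[) / id + num ) $]
Step 7: shift ). Stack=[( ( E )] ptr=4 lookahead=/ remaining=[/ id + num ) $]
Step 8: reduce F->( E ). Stack=[( F] ptr=4 lookahead=/ remaining=[/ id + num ) $]
Step 9: reduce T->F. Stack=[( T] ptr=4 lookahead=/ remaining=[/ id + num ) $]
Step 10: shift /. Stack=[( T /] ptr=5 lookahead=id remaining=[id + num ) $]
Step 11: shift id. Stack=[( T / id] ptr=6 lookahead=+ remaining=[+ num ) $]
Step 12: reduce F->id. Stack=[( T / F] ptr=6 lookahead=+ remaining=[+ num ) $]
Step 13: reduce T->T / F. Stack=[( T] ptr=6 lookahead=+ remaining=[+ num ) $]
Step 14: reduce E->T. Stack=[( E] ptr=6 lookahead=+ remaining=[+ num ) $]
Step 15: shift +. Stack=[( E +] ptr=7 lookahead=num remaining=[num ) $]
Step 16: shift num. Stack=[( E + num] ptr=8 lookahead=) remaining=[) $]
Step 17: reduce F->num. Stack=[( E + F] ptr=8 lookahead=) remaining=[) $]
Step 18: reduce T->F. Stack=[( E + T] ptr=8 lookahead=) remaining=[) $]
Step 19: reduce E->E + T. Stack=[( E] ptr=8 lookahead=) remaining=[) $]
Step 20: shift ). Stack=[( E )] ptr=9 lookahead=$ remaining=[$]
Step 21: reduce F->( E ). Stack=[F] ptr=9 lookahead=$ remaining=[$]
Step 22: reduce T->F. Stack=[T] ptr=9 lookahead=$ remaining=[$]
Step 23: reduce E->T. Stack=[E] ptr=9 lookahead=$ remaining=[$]
Step 24: accept. Stack=[E] ptr=9 lookahead=$ remaining=[$]

Answer: 5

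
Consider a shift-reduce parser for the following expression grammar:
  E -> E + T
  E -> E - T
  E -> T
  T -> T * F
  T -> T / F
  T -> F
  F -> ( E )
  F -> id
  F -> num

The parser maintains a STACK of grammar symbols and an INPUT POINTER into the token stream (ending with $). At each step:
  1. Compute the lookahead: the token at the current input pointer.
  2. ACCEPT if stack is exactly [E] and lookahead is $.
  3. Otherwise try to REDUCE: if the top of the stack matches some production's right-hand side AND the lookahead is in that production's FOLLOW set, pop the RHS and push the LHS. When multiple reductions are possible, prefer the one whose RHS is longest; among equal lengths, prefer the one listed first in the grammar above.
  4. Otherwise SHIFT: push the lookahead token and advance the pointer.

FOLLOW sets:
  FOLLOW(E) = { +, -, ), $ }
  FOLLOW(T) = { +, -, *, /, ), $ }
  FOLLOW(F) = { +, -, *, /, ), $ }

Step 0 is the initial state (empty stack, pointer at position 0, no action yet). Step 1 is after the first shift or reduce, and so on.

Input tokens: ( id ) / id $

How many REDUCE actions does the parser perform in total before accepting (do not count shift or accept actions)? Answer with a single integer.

Answer: 8

Derivation:
Step 1: shift (. Stack=[(] ptr=1 lookahead=id remaining=[id ) / id $]
Step 2: shift id. Stack=[( id] ptr=2 lookahead=) remaining=[) / id $]
Step 3: reduce F->id. Stack=[( F] ptr=2 lookahead=) remaining=[) / id $]
Step 4: reduce T->F. Stack=[( T] ptr=2 lookahead=) remaining=[) / id $]
Step 5: reduce E->T. Stack=[( E] ptr=2 lookahead=) remaining=[) / id $]
Step 6: shift ). Stack=[( E )] ptr=3 lookahead=/ remaining=[/ id $]
Step 7: reduce F->( E ). Stack=[F] ptr=3 lookahead=/ remaining=[/ id $]
Step 8: reduce T->F. Stack=[T] ptr=3 lookahead=/ remaining=[/ id $]
Step 9: shift /. Stack=[T /] ptr=4 lookahead=id remaining=[id $]
Step 10: shift id. Stack=[T / id] ptr=5 lookahead=$ remaining=[$]
Step 11: reduce F->id. Stack=[T / F] ptr=5 lookahead=$ remaining=[$]
Step 12: reduce T->T / F. Stack=[T] ptr=5 lookahead=$ remaining=[$]
Step 13: reduce E->T. Stack=[E] ptr=5 lookahead=$ remaining=[$]
Step 14: accept. Stack=[E] ptr=5 lookahead=$ remaining=[$]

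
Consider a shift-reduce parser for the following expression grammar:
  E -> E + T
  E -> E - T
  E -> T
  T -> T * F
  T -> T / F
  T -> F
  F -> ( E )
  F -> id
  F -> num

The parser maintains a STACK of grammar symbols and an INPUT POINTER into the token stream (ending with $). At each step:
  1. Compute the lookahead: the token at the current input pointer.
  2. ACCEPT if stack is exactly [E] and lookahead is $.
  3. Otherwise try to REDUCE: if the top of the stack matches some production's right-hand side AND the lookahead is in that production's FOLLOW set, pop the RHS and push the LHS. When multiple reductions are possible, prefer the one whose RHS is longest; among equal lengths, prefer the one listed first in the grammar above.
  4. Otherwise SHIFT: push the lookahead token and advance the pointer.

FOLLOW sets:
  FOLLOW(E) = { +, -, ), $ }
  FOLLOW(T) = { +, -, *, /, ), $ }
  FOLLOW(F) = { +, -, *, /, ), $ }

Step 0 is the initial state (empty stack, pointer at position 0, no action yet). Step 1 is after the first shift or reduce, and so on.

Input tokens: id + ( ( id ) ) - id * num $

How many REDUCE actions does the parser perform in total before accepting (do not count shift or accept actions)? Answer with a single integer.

Step 1: shift id. Stack=[id] ptr=1 lookahead=+ remaining=[+ ( ( id ) ) - id * num $]
Step 2: reduce F->id. Stack=[F] ptr=1 lookahead=+ remaining=[+ ( ( id ) ) - id * num $]
Step 3: reduce T->F. Stack=[T] ptr=1 lookahead=+ remaining=[+ ( ( id ) ) - id * num $]
Step 4: reduce E->T. Stack=[E] ptr=1 lookahead=+ remaining=[+ ( ( id ) ) - id * num $]
Step 5: shift +. Stack=[E +] ptr=2 lookahead=( remaining=[( ( id ) ) - id * num $]
Step 6: shift (. Stack=[E + (] ptr=3 lookahead=( remaining=[( id ) ) - id * num $]
Step 7: shift (. Stack=[E + ( (] ptr=4 lookahead=id remaining=[id ) ) - id * num $]
Step 8: shift id. Stack=[E + ( ( id] ptr=5 lookahead=) remaining=[) ) - id * num $]
Step 9: reduce F->id. Stack=[E + ( ( F] ptr=5 lookahead=) remaining=[) ) - id * num $]
Step 10: reduce T->F. Stack=[E + ( ( T] ptr=5 lookahead=) remaining=[) ) - id * num $]
Step 11: reduce E->T. Stack=[E + ( ( E] ptr=5 lookahead=) remaining=[) ) - id * num $]
Step 12: shift ). Stack=[E + ( ( E )] ptr=6 lookahead=) remaining=[) - id * num $]
Step 13: reduce F->( E ). Stack=[E + ( F] ptr=6 lookahead=) remaining=[) - id * num $]
Step 14: reduce T->F. Stack=[E + ( T] ptr=6 lookahead=) remaining=[) - id * num $]
Step 15: reduce E->T. Stack=[E + ( E] ptr=6 lookahead=) remaining=[) - id * num $]
Step 16: shift ). Stack=[E + ( E )] ptr=7 lookahead=- remaining=[- id * num $]
Step 17: reduce F->( E ). Stack=[E + F] ptr=7 lookahead=- remaining=[- id * num $]
Step 18: reduce T->F. Stack=[E + T] ptr=7 lookahead=- remaining=[- id * num $]
Step 19: reduce E->E + T. Stack=[E] ptr=7 lookahead=- remaining=[- id * num $]
Step 20: shift -. Stack=[E -] ptr=8 lookahead=id remaining=[id * num $]
Step 21: shift id. Stack=[E - id] ptr=9 lookahead=* remaining=[* num $]
Step 22: reduce F->id. Stack=[E - F] ptr=9 lookahead=* remaining=[* num $]
Step 23: reduce T->F. Stack=[E - T] ptr=9 lookahead=* remaining=[* num $]
Step 24: shift *. Stack=[E - T *] ptr=10 lookahead=num remaining=[num $]
Step 25: shift num. Stack=[E - T * num] ptr=11 lookahead=$ remaining=[$]
Step 26: reduce F->num. Stack=[E - T * F] ptr=11 lookahead=$ remaining=[$]
Step 27: reduce T->T * F. Stack=[E - T] ptr=11 lookahead=$ remaining=[$]
Step 28: reduce E->E - T. Stack=[E] ptr=11 lookahead=$ remaining=[$]
Step 29: accept. Stack=[E] ptr=11 lookahead=$ remaining=[$]

Answer: 17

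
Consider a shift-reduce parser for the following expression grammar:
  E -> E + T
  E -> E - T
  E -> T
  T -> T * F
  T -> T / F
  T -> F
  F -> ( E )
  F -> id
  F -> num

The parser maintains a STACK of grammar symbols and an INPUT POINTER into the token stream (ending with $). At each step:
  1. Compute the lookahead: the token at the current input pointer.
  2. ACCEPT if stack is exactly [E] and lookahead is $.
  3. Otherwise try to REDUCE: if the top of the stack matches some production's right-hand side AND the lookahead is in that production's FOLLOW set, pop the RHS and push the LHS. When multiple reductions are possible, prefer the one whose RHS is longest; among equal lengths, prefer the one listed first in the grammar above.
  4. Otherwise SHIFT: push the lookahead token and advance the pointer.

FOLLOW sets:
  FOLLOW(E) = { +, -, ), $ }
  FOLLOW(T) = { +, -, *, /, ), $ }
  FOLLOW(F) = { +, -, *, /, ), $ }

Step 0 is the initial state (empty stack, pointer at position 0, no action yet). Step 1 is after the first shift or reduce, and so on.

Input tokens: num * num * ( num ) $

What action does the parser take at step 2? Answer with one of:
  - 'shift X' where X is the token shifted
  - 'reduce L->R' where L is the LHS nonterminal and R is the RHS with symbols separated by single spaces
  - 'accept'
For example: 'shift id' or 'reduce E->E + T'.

Answer: reduce F->num

Derivation:
Step 1: shift num. Stack=[num] ptr=1 lookahead=* remaining=[* num * ( num ) $]
Step 2: reduce F->num. Stack=[F] ptr=1 lookahead=* remaining=[* num * ( num ) $]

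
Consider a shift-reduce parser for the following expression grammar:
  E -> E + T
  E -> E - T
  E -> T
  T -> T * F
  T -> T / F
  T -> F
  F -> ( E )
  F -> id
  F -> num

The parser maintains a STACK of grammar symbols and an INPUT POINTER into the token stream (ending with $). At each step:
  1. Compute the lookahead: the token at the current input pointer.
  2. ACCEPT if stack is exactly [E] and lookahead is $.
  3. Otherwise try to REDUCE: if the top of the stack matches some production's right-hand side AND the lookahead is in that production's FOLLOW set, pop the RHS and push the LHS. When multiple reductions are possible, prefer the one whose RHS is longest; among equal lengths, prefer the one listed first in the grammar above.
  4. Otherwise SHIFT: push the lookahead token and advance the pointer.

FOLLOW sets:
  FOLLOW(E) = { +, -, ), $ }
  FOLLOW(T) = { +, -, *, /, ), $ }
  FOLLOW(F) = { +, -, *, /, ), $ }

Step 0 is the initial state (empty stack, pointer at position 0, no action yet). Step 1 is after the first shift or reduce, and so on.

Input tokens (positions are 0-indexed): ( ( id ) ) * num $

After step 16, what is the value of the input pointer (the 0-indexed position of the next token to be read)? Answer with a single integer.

Step 1: shift (. Stack=[(] ptr=1 lookahead=( remaining=[( id ) ) * num $]
Step 2: shift (. Stack=[( (] ptr=2 lookahead=id remaining=[id ) ) * num $]
Step 3: shift id. Stack=[( ( id] ptr=3 lookahead=) remaining=[) ) * num $]
Step 4: reduce F->id. Stack=[( ( F] ptr=3 lookahead=) remaining=[) ) * num $]
Step 5: reduce T->F. Stack=[( ( T] ptr=3 lookahead=) remaining=[) ) * num $]
Step 6: reduce E->T. Stack=[( ( E] ptr=3 lookahead=) remaining=[) ) * num $]
Step 7: shift ). Stack=[( ( E )] ptr=4 lookahead=) remaining=[) * num $]
Step 8: reduce F->( E ). Stack=[( F] ptr=4 lookahead=) remaining=[) * num $]
Step 9: reduce T->F. Stack=[( T] ptr=4 lookahead=) remaining=[) * num $]
Step 10: reduce E->T. Stack=[( E] ptr=4 lookahead=) remaining=[) * num $]
Step 11: shift ). Stack=[( E )] ptr=5 lookahead=* remaining=[* num $]
Step 12: reduce F->( E ). Stack=[F] ptr=5 lookahead=* remaining=[* num $]
Step 13: reduce T->F. Stack=[T] ptr=5 lookahead=* remaining=[* num $]
Step 14: shift *. Stack=[T *] ptr=6 lookahead=num remaining=[num $]
Step 15: shift num. Stack=[T * num] ptr=7 lookahead=$ remaining=[$]
Step 16: reduce F->num. Stack=[T * F] ptr=7 lookahead=$ remaining=[$]

Answer: 7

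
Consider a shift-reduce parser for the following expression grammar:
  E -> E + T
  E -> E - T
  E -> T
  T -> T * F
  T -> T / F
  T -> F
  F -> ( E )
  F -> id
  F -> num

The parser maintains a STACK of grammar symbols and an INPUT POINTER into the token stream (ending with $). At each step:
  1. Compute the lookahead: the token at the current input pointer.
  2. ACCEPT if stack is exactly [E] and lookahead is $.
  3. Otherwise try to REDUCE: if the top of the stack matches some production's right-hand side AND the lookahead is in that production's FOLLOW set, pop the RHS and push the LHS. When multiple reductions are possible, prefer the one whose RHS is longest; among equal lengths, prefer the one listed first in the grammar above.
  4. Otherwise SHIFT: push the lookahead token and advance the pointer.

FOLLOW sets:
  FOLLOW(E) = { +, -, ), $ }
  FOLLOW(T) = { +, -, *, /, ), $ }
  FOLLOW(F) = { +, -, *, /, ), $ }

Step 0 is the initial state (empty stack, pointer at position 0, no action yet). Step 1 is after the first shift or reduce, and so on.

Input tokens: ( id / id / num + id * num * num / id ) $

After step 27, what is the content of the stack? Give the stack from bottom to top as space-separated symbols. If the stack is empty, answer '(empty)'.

Answer: ( E + T / id

Derivation:
Step 1: shift (. Stack=[(] ptr=1 lookahead=id remaining=[id / id / num + id * num * num / id ) $]
Step 2: shift id. Stack=[( id] ptr=2 lookahead=/ remaining=[/ id / num + id * num * num / id ) $]
Step 3: reduce F->id. Stack=[( F] ptr=2 lookahead=/ remaining=[/ id / num + id * num * num / id ) $]
Step 4: reduce T->F. Stack=[( T] ptr=2 lookahead=/ remaining=[/ id / num + id * num * num / id ) $]
Step 5: shift /. Stack=[( T /] ptr=3 lookahead=id remaining=[id / num + id * num * num / id ) $]
Step 6: shift id. Stack=[( T / id] ptr=4 lookahead=/ remaining=[/ num + id * num * num / id ) $]
Step 7: reduce F->id. Stack=[( T / F] ptr=4 lookahead=/ remaining=[/ num + id * num * num / id ) $]
Step 8: reduce T->T / F. Stack=[( T] ptr=4 lookahead=/ remaining=[/ num + id * num * num / id ) $]
Step 9: shift /. Stack=[( T /] ptr=5 lookahead=num remaining=[num + id * num * num / id ) $]
Step 10: shift num. Stack=[( T / num] ptr=6 lookahead=+ remaining=[+ id * num * num / id ) $]
Step 11: reduce F->num. Stack=[( T / F] ptr=6 lookahead=+ remaining=[+ id * num * num / id ) $]
Step 12: reduce T->T / F. Stack=[( T] ptr=6 lookahead=+ remaining=[+ id * num * num / id ) $]
Step 13: reduce E->T. Stack=[( E] ptr=6 lookahead=+ remaining=[+ id * num * num / id ) $]
Step 14: shift +. Stack=[( E +] ptr=7 lookahead=id remaining=[id * num * num / id ) $]
Step 15: shift id. Stack=[( E + id] ptr=8 lookahead=* remaining=[* num * num / id ) $]
Step 16: reduce F->id. Stack=[( E + F] ptr=8 lookahead=* remaining=[* num * num / id ) $]
Step 17: reduce T->F. Stack=[( E + T] ptr=8 lookahead=* remaining=[* num * num / id ) $]
Step 18: shift *. Stack=[( E + T *] ptr=9 lookahead=num remaining=[num * num / id ) $]
Step 19: shift num. Stack=[( E + T * num] ptr=10 lookahead=* remaining=[* num / id ) $]
Step 20: reduce F->num. Stack=[( E + T * F] ptr=10 lookahead=* remaining=[* num / id ) $]
Step 21: reduce T->T * F. Stack=[( E + T] ptr=10 lookahead=* remaining=[* num / id ) $]
Step 22: shift *. Stack=[( E + T *] ptr=11 lookahead=num remaining=[num / id ) $]
Step 23: shift num. Stack=[( E + T * num] ptr=12 lookahead=/ remaining=[/ id ) $]
Step 24: reduce F->num. Stack=[( E + T * F] ptr=12 lookahead=/ remaining=[/ id ) $]
Step 25: reduce T->T * F. Stack=[( E + T] ptr=12 lookahead=/ remaining=[/ id ) $]
Step 26: shift /. Stack=[( E + T /] ptr=13 lookahead=id remaining=[id ) $]
Step 27: shift id. Stack=[( E + T / id] ptr=14 lookahead=) remaining=[) $]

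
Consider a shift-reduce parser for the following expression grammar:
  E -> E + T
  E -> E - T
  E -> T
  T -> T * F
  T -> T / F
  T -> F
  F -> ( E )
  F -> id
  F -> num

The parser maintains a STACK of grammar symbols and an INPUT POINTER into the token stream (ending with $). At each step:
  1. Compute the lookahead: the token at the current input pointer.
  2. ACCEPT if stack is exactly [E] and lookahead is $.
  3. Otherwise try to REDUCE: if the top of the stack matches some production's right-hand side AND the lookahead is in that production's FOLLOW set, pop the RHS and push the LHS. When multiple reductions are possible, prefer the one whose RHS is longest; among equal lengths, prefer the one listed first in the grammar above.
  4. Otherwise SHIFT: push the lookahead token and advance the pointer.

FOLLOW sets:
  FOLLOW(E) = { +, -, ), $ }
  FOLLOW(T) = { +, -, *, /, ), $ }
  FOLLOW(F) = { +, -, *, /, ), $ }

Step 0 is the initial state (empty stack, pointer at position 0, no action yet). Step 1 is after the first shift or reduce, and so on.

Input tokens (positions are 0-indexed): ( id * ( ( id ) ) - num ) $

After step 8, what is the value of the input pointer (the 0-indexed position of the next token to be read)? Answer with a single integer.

Step 1: shift (. Stack=[(] ptr=1 lookahead=id remaining=[id * ( ( id ) ) - num ) $]
Step 2: shift id. Stack=[( id] ptr=2 lookahead=* remaining=[* ( ( id ) ) - num ) $]
Step 3: reduce F->id. Stack=[( F] ptr=2 lookahead=* remaining=[* ( ( id ) ) - num ) $]
Step 4: reduce T->F. Stack=[( T] ptr=2 lookahead=* remaining=[* ( ( id ) ) - num ) $]
Step 5: shift *. Stack=[( T *] ptr=3 lookahead=( remaining=[( ( id ) ) - num ) $]
Step 6: shift (. Stack=[( T * (] ptr=4 lookahead=( remaining=[( id ) ) - num ) $]
Step 7: shift (. Stack=[( T * ( (] ptr=5 lookahead=id remaining=[id ) ) - num ) $]
Step 8: shift id. Stack=[( T * ( ( id] ptr=6 lookahead=) remaining=[) ) - num ) $]

Answer: 6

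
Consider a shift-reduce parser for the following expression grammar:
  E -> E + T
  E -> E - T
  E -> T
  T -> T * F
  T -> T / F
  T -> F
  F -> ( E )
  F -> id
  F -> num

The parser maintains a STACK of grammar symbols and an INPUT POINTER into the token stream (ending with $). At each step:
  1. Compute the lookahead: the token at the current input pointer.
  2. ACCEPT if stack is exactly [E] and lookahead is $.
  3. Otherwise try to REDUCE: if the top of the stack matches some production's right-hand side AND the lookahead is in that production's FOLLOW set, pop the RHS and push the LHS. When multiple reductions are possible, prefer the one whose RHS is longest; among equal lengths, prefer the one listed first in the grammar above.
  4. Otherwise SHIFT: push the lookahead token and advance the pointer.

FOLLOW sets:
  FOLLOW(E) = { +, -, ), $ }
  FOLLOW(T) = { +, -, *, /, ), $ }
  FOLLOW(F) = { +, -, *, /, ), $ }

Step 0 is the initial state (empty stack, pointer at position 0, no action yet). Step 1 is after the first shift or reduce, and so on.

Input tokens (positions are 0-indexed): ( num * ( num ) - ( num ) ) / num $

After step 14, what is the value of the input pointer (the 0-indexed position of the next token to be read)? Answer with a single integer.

Step 1: shift (. Stack=[(] ptr=1 lookahead=num remaining=[num * ( num ) - ( num ) ) / num $]
Step 2: shift num. Stack=[( num] ptr=2 lookahead=* remaining=[* ( num ) - ( num ) ) / num $]
Step 3: reduce F->num. Stack=[( F] ptr=2 lookahead=* remaining=[* ( num ) - ( num ) ) / num $]
Step 4: reduce T->F. Stack=[( T] ptr=2 lookahead=* remaining=[* ( num ) - ( num ) ) / num $]
Step 5: shift *. Stack=[( T *] ptr=3 lookahead=( remaining=[( num ) - ( num ) ) / num $]
Step 6: shift (. Stack=[( T * (] ptr=4 lookahead=num remaining=[num ) - ( num ) ) / num $]
Step 7: shift num. Stack=[( T * ( num] ptr=5 lookahead=) remaining=[) - ( num ) ) / num $]
Step 8: reduce F->num. Stack=[( T * ( F] ptr=5 lookahead=) remaining=[) - ( num ) ) / num $]
Step 9: reduce T->F. Stack=[( T * ( T] ptr=5 lookahead=) remaining=[) - ( num ) ) / num $]
Step 10: reduce E->T. Stack=[( T * ( E] ptr=5 lookahead=) remaining=[) - ( num ) ) / num $]
Step 11: shift ). Stack=[( T * ( E )] ptr=6 lookahead=- remaining=[- ( num ) ) / num $]
Step 12: reduce F->( E ). Stack=[( T * F] ptr=6 lookahead=- remaining=[- ( num ) ) / num $]
Step 13: reduce T->T * F. Stack=[( T] ptr=6 lookahead=- remaining=[- ( num ) ) / num $]
Step 14: reduce E->T. Stack=[( E] ptr=6 lookahead=- remaining=[- ( num ) ) / num $]

Answer: 6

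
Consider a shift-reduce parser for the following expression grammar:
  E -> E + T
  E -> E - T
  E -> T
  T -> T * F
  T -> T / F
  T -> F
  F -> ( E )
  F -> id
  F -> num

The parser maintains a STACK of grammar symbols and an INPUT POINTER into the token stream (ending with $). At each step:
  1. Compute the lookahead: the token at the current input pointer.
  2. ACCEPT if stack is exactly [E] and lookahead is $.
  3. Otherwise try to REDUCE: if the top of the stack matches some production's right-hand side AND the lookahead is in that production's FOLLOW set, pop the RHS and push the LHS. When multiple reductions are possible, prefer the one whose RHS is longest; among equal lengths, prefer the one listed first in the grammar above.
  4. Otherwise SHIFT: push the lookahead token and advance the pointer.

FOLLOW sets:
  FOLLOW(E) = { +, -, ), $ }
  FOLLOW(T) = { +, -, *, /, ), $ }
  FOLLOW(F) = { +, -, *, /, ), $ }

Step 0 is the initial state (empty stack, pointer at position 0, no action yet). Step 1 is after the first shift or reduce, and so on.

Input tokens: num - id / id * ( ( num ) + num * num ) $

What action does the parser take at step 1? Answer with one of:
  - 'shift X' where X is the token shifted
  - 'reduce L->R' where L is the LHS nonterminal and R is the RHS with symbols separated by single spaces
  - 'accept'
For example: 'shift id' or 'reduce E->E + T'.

Answer: shift num

Derivation:
Step 1: shift num. Stack=[num] ptr=1 lookahead=- remaining=[- id / id * ( ( num ) + num * num ) $]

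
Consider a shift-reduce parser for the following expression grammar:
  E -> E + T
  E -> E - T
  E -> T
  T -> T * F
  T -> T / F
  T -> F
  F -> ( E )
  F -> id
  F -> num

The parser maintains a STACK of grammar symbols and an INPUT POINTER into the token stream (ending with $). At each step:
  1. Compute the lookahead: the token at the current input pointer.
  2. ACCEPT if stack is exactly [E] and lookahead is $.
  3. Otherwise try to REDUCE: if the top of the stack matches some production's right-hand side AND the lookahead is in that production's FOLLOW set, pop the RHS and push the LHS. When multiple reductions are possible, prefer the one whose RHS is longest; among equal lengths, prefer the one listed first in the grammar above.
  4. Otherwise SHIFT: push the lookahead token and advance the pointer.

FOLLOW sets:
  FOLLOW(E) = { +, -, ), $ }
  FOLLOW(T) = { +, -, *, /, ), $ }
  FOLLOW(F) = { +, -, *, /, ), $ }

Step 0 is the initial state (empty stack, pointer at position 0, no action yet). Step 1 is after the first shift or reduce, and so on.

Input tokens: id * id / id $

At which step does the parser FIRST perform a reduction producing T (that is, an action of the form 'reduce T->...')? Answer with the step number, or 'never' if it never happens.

Step 1: shift id. Stack=[id] ptr=1 lookahead=* remaining=[* id / id $]
Step 2: reduce F->id. Stack=[F] ptr=1 lookahead=* remaining=[* id / id $]
Step 3: reduce T->F. Stack=[T] ptr=1 lookahead=* remaining=[* id / id $]

Answer: 3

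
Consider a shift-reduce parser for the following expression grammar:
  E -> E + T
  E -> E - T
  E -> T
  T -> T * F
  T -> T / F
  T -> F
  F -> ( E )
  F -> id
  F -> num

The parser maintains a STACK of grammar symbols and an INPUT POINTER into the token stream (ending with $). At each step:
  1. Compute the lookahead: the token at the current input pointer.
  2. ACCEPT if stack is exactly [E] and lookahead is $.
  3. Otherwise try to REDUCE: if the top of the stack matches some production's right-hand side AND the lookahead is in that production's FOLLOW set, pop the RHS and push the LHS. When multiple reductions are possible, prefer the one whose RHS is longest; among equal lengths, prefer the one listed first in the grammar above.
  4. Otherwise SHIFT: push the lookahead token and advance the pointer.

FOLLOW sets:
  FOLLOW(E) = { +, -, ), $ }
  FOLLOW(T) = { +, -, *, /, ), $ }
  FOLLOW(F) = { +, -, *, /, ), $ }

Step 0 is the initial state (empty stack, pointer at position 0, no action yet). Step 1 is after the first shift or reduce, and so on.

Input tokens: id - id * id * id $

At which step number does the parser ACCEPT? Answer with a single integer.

Step 1: shift id. Stack=[id] ptr=1 lookahead=- remaining=[- id * id * id $]
Step 2: reduce F->id. Stack=[F] ptr=1 lookahead=- remaining=[- id * id * id $]
Step 3: reduce T->F. Stack=[T] ptr=1 lookahead=- remaining=[- id * id * id $]
Step 4: reduce E->T. Stack=[E] ptr=1 lookahead=- remaining=[- id * id * id $]
Step 5: shift -. Stack=[E -] ptr=2 lookahead=id remaining=[id * id * id $]
Step 6: shift id. Stack=[E - id] ptr=3 lookahead=* remaining=[* id * id $]
Step 7: reduce F->id. Stack=[E - F] ptr=3 lookahead=* remaining=[* id * id $]
Step 8: reduce T->F. Stack=[E - T] ptr=3 lookahead=* remaining=[* id * id $]
Step 9: shift *. Stack=[E - T *] ptr=4 lookahead=id remaining=[id * id $]
Step 10: shift id. Stack=[E - T * id] ptr=5 lookahead=* remaining=[* id $]
Step 11: reduce F->id. Stack=[E - T * F] ptr=5 lookahead=* remaining=[* id $]
Step 12: reduce T->T * F. Stack=[E - T] ptr=5 lookahead=* remaining=[* id $]
Step 13: shift *. Stack=[E - T *] ptr=6 lookahead=id remaining=[id $]
Step 14: shift id. Stack=[E - T * id] ptr=7 lookahead=$ remaining=[$]
Step 15: reduce F->id. Stack=[E - T * F] ptr=7 lookahead=$ remaining=[$]
Step 16: reduce T->T * F. Stack=[E - T] ptr=7 lookahead=$ remaining=[$]
Step 17: reduce E->E - T. Stack=[E] ptr=7 lookahead=$ remaining=[$]
Step 18: accept. Stack=[E] ptr=7 lookahead=$ remaining=[$]

Answer: 18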